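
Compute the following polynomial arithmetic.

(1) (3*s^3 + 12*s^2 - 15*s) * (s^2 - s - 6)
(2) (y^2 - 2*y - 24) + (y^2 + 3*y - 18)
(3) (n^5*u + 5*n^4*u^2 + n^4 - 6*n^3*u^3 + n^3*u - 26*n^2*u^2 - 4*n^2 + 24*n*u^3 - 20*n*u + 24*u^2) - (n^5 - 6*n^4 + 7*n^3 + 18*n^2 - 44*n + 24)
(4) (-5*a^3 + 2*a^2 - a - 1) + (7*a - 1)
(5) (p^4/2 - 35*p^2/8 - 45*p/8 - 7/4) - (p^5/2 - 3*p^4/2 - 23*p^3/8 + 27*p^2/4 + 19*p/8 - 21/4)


(1) = 3*s^5 + 9*s^4 - 45*s^3 - 57*s^2 + 90*s
(2) = 2*y^2 + y - 42
(3) = n^5*u - n^5 + 5*n^4*u^2 + 7*n^4 - 6*n^3*u^3 + n^3*u - 7*n^3 - 26*n^2*u^2 - 22*n^2 + 24*n*u^3 - 20*n*u + 44*n + 24*u^2 - 24
(4) = -5*a^3 + 2*a^2 + 6*a - 2
(5) = -p^5/2 + 2*p^4 + 23*p^3/8 - 89*p^2/8 - 8*p + 7/2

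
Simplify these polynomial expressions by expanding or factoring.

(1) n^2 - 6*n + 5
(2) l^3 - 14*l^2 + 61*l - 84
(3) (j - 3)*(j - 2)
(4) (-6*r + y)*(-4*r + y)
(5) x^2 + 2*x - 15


(1) = (n - 5)*(n - 1)
(2) = (l - 7)*(l - 4)*(l - 3)
(3) = j^2 - 5*j + 6
(4) = 24*r^2 - 10*r*y + y^2
(5) = (x - 3)*(x + 5)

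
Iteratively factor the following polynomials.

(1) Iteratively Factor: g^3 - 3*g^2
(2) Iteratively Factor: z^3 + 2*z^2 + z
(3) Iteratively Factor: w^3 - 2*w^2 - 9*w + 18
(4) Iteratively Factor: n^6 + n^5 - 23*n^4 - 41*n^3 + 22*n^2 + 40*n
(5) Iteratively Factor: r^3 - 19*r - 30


(1) = (g)*(g^2 - 3*g) = g^2*(g - 3)
(2) = (z)*(z^2 + 2*z + 1) = z*(z + 1)*(z + 1)
(3) = (w - 3)*(w^2 + w - 6) = (w - 3)*(w - 2)*(w + 3)
(4) = (n)*(n^5 + n^4 - 23*n^3 - 41*n^2 + 22*n + 40) = n*(n - 5)*(n^4 + 6*n^3 + 7*n^2 - 6*n - 8) = n*(n - 5)*(n + 1)*(n^3 + 5*n^2 + 2*n - 8) = n*(n - 5)*(n + 1)*(n + 2)*(n^2 + 3*n - 4) = n*(n - 5)*(n - 1)*(n + 1)*(n + 2)*(n + 4)
(5) = (r - 5)*(r^2 + 5*r + 6) = (r - 5)*(r + 3)*(r + 2)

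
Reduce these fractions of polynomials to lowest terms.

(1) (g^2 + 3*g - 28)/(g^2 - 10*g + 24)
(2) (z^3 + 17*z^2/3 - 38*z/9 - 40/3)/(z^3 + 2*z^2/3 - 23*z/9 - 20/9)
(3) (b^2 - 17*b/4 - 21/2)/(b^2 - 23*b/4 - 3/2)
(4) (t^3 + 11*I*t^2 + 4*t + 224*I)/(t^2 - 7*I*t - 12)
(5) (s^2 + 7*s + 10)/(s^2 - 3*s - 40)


(1) = (g + 7)/(g - 6)
(2) = (z + 6)/(z + 1)
(3) = (4*b + 7)/(4*b + 1)
(4) = (t^2 + 15*I*t - 56)/(t - 3*I)
(5) = (s + 2)/(s - 8)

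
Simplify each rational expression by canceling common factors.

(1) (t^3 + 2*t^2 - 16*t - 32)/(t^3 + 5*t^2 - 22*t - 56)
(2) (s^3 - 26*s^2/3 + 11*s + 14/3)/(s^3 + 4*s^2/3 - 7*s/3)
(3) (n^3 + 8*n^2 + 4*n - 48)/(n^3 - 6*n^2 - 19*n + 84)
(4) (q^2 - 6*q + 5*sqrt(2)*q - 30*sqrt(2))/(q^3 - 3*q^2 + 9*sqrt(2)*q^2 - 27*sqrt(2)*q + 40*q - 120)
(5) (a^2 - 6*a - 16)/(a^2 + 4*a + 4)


(1) = (t + 4)/(t + 7)
(2) = (3*s^3 - 26*s^2 + 33*s + 14)/(3*s^3 + 4*s^2 - 7*s)
(3) = (n^2 + 4*n - 12)/(n^2 - 10*n + 21)
(4) = (q - 6)/(q^2 + q*(-3 + 4*sqrt(2)) - 12*sqrt(2))
(5) = (a - 8)/(a + 2)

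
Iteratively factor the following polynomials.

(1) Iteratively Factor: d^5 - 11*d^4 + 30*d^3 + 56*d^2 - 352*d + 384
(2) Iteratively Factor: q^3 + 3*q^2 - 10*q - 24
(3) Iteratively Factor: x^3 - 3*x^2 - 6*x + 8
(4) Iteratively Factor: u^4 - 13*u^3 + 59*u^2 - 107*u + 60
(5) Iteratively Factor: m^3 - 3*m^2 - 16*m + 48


(1) = (d - 4)*(d^4 - 7*d^3 + 2*d^2 + 64*d - 96) = (d - 4)^2*(d^3 - 3*d^2 - 10*d + 24) = (d - 4)^2*(d + 3)*(d^2 - 6*d + 8) = (d - 4)^3*(d + 3)*(d - 2)
(2) = (q + 2)*(q^2 + q - 12) = (q - 3)*(q + 2)*(q + 4)
(3) = (x + 2)*(x^2 - 5*x + 4) = (x - 1)*(x + 2)*(x - 4)
(4) = (u - 1)*(u^3 - 12*u^2 + 47*u - 60) = (u - 3)*(u - 1)*(u^2 - 9*u + 20) = (u - 4)*(u - 3)*(u - 1)*(u - 5)
(5) = (m + 4)*(m^2 - 7*m + 12) = (m - 3)*(m + 4)*(m - 4)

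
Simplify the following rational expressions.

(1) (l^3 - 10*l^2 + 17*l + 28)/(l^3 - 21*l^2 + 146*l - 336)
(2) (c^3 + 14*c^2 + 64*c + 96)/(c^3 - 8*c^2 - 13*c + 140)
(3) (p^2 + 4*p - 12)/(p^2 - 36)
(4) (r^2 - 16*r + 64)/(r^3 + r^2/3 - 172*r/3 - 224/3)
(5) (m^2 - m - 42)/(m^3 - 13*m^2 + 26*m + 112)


(1) = (l^2 - 3*l - 4)/(l^2 - 14*l + 48)
(2) = (c^2 + 10*c + 24)/(c^2 - 12*c + 35)
(3) = (p - 2)/(p - 6)
(4) = (3*r - 24)/(3*r^2 + 25*r + 28)
(5) = (m + 6)/(m^2 - 6*m - 16)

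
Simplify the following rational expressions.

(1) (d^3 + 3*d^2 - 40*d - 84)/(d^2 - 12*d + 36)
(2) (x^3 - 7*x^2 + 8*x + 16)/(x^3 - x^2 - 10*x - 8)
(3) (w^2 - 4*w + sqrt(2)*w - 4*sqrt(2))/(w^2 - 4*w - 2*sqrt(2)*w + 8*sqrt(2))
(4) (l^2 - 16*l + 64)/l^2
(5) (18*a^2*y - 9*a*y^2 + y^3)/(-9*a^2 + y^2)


(1) = (d^2 + 9*d + 14)/(d - 6)
(2) = (x - 4)/(x + 2)
(3) = (w + sqrt(2))/(w - 2*sqrt(2))
(4) = (l^2 - 16*l + 64)/l^2
(5) = (-6*a*y + y^2)/(3*a + y)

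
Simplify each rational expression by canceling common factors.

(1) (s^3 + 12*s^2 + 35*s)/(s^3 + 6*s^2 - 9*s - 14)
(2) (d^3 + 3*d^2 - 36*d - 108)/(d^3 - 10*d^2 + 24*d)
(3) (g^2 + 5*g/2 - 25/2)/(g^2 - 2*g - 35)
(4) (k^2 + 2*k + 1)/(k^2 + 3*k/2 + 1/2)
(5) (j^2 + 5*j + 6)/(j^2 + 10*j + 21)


(1) = (s^2 + 5*s)/(s^2 - s - 2)
(2) = (d^2 + 9*d + 18)/(d^2 - 4*d)
(3) = (2*g - 5)/(2*g - 14)
(4) = (2*k + 2)/(2*k + 1)
(5) = (j + 2)/(j + 7)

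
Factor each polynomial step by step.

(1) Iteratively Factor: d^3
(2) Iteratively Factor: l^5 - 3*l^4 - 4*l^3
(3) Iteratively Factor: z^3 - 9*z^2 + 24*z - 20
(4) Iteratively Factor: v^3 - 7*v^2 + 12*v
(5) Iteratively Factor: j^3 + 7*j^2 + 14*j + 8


(1) = (d)*(d^2) = d^2*(d)
(2) = (l)*(l^4 - 3*l^3 - 4*l^2) = l*(l - 4)*(l^3 + l^2) = l^2*(l - 4)*(l^2 + l) = l^3*(l - 4)*(l + 1)
(3) = (z - 2)*(z^2 - 7*z + 10) = (z - 5)*(z - 2)*(z - 2)
(4) = (v - 3)*(v^2 - 4*v) = v*(v - 3)*(v - 4)
(5) = (j + 2)*(j^2 + 5*j + 4) = (j + 2)*(j + 4)*(j + 1)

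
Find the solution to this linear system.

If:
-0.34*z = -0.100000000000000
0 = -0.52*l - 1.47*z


Then:
l = -0.83
z = 0.29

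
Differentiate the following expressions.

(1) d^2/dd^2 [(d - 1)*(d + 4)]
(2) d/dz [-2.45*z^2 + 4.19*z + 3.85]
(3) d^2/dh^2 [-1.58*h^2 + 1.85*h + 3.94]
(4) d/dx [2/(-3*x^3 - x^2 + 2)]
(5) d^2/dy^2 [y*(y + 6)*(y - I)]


(1) = 2
(2) = 4.19 - 4.9*z
(3) = -3.16000000000000
(4) = 2*x*(9*x + 2)/(3*x^3 + x^2 - 2)^2
(5) = 6*y + 12 - 2*I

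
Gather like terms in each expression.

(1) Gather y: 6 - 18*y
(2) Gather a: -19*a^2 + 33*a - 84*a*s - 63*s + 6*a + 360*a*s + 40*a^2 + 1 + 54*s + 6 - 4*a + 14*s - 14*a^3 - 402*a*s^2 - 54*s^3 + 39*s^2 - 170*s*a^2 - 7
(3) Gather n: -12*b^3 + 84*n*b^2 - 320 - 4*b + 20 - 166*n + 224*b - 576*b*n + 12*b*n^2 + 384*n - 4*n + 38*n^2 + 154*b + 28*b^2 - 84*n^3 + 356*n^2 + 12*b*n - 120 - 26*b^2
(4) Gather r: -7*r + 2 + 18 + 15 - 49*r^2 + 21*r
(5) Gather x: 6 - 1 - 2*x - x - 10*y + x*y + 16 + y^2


(1) = 6 - 18*y
(2) = -14*a^3 + a^2*(21 - 170*s) + a*(-402*s^2 + 276*s + 35) - 54*s^3 + 39*s^2 + 5*s
(3) = -12*b^3 + 2*b^2 + 374*b - 84*n^3 + n^2*(12*b + 394) + n*(84*b^2 - 564*b + 214) - 420
(4) = -49*r^2 + 14*r + 35
(5) = x*(y - 3) + y^2 - 10*y + 21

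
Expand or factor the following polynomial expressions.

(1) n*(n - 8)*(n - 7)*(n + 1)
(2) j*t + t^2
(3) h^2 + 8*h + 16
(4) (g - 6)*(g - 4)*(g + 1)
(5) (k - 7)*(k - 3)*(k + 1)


(1) = n^4 - 14*n^3 + 41*n^2 + 56*n
(2) = t*(j + t)
(3) = (h + 4)^2
(4) = g^3 - 9*g^2 + 14*g + 24
(5) = k^3 - 9*k^2 + 11*k + 21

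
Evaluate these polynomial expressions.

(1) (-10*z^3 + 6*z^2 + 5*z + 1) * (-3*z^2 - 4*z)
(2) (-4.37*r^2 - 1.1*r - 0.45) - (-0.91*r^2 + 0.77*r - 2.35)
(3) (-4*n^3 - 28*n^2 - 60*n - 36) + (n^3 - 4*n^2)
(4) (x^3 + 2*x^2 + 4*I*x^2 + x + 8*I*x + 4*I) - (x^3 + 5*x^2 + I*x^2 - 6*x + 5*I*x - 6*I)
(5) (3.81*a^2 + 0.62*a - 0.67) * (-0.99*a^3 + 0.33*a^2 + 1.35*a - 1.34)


(1) = 30*z^5 + 22*z^4 - 39*z^3 - 23*z^2 - 4*z
(2) = -3.46*r^2 - 1.87*r + 1.9
(3) = -3*n^3 - 32*n^2 - 60*n - 36
(4) = -3*x^2 + 3*I*x^2 + 7*x + 3*I*x + 10*I
(5) = -3.7719*a^5 + 0.6435*a^4 + 6.0114*a^3 - 4.4895*a^2 - 1.7353*a + 0.8978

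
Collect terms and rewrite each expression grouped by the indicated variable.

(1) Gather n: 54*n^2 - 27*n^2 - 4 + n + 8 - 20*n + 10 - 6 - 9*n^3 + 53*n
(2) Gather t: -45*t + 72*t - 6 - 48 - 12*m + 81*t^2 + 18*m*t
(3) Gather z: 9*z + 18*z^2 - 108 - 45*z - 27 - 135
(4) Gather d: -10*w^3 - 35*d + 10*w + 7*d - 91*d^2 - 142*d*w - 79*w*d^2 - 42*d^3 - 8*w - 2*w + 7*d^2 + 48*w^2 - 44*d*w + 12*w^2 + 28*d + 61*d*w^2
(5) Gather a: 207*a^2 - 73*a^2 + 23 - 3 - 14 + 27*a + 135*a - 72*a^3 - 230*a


(1) = -9*n^3 + 27*n^2 + 34*n + 8
(2) = -12*m + 81*t^2 + t*(18*m + 27) - 54
(3) = 18*z^2 - 36*z - 270
(4) = -42*d^3 + d^2*(-79*w - 84) + d*(61*w^2 - 186*w) - 10*w^3 + 60*w^2
(5) = -72*a^3 + 134*a^2 - 68*a + 6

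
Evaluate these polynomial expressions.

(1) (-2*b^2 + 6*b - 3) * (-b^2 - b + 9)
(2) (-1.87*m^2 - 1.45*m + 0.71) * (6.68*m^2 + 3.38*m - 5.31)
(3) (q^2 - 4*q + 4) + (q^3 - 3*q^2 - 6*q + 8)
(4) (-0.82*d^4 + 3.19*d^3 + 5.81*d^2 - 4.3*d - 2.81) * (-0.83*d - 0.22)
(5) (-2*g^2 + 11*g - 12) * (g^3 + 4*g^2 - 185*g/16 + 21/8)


(1) = 2*b^4 - 4*b^3 - 21*b^2 + 57*b - 27
(2) = -12.4916*m^4 - 16.0066*m^3 + 9.7715*m^2 + 10.0993*m - 3.7701
(3) = q^3 - 2*q^2 - 10*q + 12
(4) = 0.6806*d^5 - 2.4673*d^4 - 5.5241*d^3 + 2.2908*d^2 + 3.2783*d + 0.6182
(5) = -2*g^5 + 3*g^4 + 441*g^3/8 - 2887*g^2/16 + 1341*g/8 - 63/2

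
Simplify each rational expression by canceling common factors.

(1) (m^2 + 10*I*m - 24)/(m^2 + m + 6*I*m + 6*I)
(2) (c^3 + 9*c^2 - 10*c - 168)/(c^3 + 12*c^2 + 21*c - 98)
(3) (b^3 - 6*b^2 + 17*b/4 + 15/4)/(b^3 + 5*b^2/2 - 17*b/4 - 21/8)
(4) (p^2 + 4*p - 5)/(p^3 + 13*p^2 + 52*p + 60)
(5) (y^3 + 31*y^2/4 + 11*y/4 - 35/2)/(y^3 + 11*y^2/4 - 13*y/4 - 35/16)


(1) = (m + 4*I)/(m + 1)
(2) = (c^2 + 2*c - 24)/(c^2 + 5*c - 14)
(3) = (2*b - 10)/(2*b + 7)
(4) = (p - 1)/(p^2 + 8*p + 12)
(5) = (4*y^2 + 36*y + 56)/(4*y^2 + 16*y + 7)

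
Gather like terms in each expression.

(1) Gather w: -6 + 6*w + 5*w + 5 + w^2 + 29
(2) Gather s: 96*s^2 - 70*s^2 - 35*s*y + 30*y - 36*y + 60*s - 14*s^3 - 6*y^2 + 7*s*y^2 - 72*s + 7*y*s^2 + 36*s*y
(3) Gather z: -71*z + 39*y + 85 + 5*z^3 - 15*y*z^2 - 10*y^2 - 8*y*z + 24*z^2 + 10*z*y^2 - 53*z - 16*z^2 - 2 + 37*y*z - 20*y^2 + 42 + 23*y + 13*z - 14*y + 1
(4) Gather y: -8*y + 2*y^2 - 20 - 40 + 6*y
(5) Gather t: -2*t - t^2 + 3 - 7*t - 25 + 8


(1) = w^2 + 11*w + 28
(2) = -14*s^3 + s^2*(7*y + 26) + s*(7*y^2 + y - 12) - 6*y^2 - 6*y
(3) = -30*y^2 + 48*y + 5*z^3 + z^2*(8 - 15*y) + z*(10*y^2 + 29*y - 111) + 126
(4) = 2*y^2 - 2*y - 60
(5) = -t^2 - 9*t - 14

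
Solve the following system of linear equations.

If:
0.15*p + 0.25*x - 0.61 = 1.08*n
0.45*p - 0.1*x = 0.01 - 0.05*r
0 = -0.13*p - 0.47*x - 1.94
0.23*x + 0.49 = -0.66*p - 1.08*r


Then:
n = -1.59
p = -0.94
r = 0.95
x = -3.87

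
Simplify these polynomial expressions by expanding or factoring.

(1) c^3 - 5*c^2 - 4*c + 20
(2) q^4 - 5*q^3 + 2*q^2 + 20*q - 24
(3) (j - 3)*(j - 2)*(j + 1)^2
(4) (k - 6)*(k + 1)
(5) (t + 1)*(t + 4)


(1) = (c - 5)*(c - 2)*(c + 2)
(2) = (q - 3)*(q - 2)^2*(q + 2)
(3) = j^4 - 3*j^3 - 3*j^2 + 7*j + 6
(4) = k^2 - 5*k - 6
(5) = t^2 + 5*t + 4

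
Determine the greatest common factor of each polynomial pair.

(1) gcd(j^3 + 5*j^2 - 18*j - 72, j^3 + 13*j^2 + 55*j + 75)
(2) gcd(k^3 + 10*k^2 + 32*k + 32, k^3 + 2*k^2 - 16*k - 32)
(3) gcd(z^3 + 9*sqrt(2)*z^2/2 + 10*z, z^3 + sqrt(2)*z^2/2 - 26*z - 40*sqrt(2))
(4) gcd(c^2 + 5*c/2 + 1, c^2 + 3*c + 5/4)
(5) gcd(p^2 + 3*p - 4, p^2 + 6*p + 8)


(1) = j + 3
(2) = k^2 + 6*k + 8
(3) = z^2 + 9*sqrt(2)*z/2 + 10
(4) = gcd((c + 1/2)*(c + 2), (c + 1/2)*(c + 5/2)) = c + 1/2
(5) = p + 4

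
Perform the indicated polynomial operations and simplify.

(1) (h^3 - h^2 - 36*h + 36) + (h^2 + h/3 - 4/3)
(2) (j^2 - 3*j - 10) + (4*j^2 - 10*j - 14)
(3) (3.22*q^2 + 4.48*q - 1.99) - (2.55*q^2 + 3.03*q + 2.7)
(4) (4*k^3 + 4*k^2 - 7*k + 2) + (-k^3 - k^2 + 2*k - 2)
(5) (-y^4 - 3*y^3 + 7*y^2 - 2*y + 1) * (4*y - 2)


(1) = h^3 - 107*h/3 + 104/3
(2) = 5*j^2 - 13*j - 24
(3) = 0.67*q^2 + 1.45*q - 4.69
(4) = 3*k^3 + 3*k^2 - 5*k
(5) = -4*y^5 - 10*y^4 + 34*y^3 - 22*y^2 + 8*y - 2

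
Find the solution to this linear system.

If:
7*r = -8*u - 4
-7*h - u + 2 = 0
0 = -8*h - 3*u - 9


Then:
h = 15/13
r = 580/91
u = -79/13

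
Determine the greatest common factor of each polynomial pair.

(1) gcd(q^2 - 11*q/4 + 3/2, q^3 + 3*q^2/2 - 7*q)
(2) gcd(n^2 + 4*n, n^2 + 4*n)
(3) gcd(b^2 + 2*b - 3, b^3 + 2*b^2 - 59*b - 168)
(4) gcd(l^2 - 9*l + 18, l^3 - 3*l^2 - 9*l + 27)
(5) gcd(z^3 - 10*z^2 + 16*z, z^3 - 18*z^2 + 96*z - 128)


(1) = gcd((q - 2)*(q - 3/4), q*(q - 2)*(q + 7/2)) = q - 2
(2) = n^2 + 4*n
(3) = gcd((b - 1)*(b + 3), (b - 8)*(b + 3)*(b + 7)) = b + 3
(4) = l - 3
(5) = gcd(z*(z - 8)*(z - 2), (z - 8)^2*(z - 2)) = z^2 - 10*z + 16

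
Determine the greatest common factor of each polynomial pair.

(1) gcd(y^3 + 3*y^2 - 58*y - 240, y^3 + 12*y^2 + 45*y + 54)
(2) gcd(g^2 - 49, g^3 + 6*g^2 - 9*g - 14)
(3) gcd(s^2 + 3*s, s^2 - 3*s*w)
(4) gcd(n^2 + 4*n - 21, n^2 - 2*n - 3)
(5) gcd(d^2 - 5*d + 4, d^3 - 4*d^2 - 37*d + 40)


(1) = gcd((y - 8)*(y + 5)*(y + 6), (y + 3)^2*(y + 6)) = y + 6
(2) = gcd((g - 7)*(g + 7), (g - 2)*(g + 1)*(g + 7)) = g + 7
(3) = gcd(s*(s + 3), s*(s - 3*w)) = s
(4) = n - 3
(5) = d - 1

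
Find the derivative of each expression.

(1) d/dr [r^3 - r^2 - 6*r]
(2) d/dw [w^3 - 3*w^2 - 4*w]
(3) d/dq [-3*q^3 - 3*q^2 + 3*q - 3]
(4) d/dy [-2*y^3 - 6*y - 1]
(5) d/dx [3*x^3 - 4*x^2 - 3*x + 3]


(1) = 3*r^2 - 2*r - 6
(2) = 3*w^2 - 6*w - 4
(3) = -9*q^2 - 6*q + 3
(4) = -6*y^2 - 6
(5) = 9*x^2 - 8*x - 3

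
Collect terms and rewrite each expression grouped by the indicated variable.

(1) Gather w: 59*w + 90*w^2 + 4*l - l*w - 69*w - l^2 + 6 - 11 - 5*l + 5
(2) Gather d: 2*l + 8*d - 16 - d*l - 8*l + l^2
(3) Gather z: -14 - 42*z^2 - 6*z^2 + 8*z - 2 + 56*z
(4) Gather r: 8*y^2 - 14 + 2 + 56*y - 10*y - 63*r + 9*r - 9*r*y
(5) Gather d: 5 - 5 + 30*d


(1) = -l^2 - l + 90*w^2 + w*(-l - 10)
(2) = d*(8 - l) + l^2 - 6*l - 16
(3) = -48*z^2 + 64*z - 16
(4) = r*(-9*y - 54) + 8*y^2 + 46*y - 12
(5) = 30*d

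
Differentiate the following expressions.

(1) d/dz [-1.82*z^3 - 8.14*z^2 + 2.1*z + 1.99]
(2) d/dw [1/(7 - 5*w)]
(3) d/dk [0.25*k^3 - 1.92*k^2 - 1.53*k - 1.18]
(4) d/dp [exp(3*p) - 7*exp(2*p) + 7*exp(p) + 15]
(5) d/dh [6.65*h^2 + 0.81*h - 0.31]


(1) = -5.46*z^2 - 16.28*z + 2.1
(2) = 5/(5*w - 7)^2
(3) = 0.75*k^2 - 3.84*k - 1.53
(4) = (3*exp(2*p) - 14*exp(p) + 7)*exp(p)
(5) = 13.3*h + 0.81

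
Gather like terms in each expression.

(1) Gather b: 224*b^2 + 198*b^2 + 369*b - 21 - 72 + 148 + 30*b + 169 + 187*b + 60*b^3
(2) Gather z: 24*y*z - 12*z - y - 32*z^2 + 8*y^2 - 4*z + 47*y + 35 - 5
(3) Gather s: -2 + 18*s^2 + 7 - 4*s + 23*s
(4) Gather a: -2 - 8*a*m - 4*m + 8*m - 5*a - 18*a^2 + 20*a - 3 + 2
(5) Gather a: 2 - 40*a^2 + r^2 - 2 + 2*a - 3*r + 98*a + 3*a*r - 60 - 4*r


(1) = 60*b^3 + 422*b^2 + 586*b + 224
(2) = 8*y^2 + 46*y - 32*z^2 + z*(24*y - 16) + 30
(3) = 18*s^2 + 19*s + 5
(4) = -18*a^2 + a*(15 - 8*m) + 4*m - 3
(5) = -40*a^2 + a*(3*r + 100) + r^2 - 7*r - 60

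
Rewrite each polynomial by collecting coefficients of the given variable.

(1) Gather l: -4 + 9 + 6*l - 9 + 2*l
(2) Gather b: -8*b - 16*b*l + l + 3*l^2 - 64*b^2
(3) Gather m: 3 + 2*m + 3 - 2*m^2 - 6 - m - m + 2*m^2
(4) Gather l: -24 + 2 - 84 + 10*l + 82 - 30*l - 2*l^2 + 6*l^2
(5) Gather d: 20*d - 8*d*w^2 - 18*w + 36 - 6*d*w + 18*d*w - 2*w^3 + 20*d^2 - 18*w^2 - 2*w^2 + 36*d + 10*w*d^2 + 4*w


(1) = 8*l - 4
(2) = -64*b^2 + b*(-16*l - 8) + 3*l^2 + l
(3) = 0
(4) = 4*l^2 - 20*l - 24
(5) = d^2*(10*w + 20) + d*(-8*w^2 + 12*w + 56) - 2*w^3 - 20*w^2 - 14*w + 36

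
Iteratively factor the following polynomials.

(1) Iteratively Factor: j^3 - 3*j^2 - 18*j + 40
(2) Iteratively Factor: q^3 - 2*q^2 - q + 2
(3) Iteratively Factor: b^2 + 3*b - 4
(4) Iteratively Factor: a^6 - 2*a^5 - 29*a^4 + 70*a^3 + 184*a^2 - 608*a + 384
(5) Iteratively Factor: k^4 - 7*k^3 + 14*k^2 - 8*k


(1) = (j - 2)*(j^2 - j - 20) = (j - 2)*(j + 4)*(j - 5)
(2) = (q - 2)*(q^2 - 1) = (q - 2)*(q - 1)*(q + 1)
(3) = (b - 1)*(b + 4)
(4) = (a - 3)*(a^5 + a^4 - 26*a^3 - 8*a^2 + 160*a - 128) = (a - 3)*(a - 1)*(a^4 + 2*a^3 - 24*a^2 - 32*a + 128) = (a - 3)*(a - 1)*(a + 4)*(a^3 - 2*a^2 - 16*a + 32) = (a - 3)*(a - 1)*(a + 4)^2*(a^2 - 6*a + 8) = (a - 3)*(a - 2)*(a - 1)*(a + 4)^2*(a - 4)
(5) = (k - 1)*(k^3 - 6*k^2 + 8*k) = (k - 2)*(k - 1)*(k^2 - 4*k) = (k - 4)*(k - 2)*(k - 1)*(k)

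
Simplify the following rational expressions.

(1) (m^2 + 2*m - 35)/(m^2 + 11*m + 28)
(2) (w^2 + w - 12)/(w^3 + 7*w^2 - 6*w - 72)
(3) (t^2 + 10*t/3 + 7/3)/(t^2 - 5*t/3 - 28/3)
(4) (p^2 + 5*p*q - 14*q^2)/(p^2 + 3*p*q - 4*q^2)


(1) = (m - 5)/(m + 4)
(2) = 1/(w + 6)
(3) = (t + 1)/(t - 4)
(4) = (p^2 + 5*p*q - 14*q^2)/(p^2 + 3*p*q - 4*q^2)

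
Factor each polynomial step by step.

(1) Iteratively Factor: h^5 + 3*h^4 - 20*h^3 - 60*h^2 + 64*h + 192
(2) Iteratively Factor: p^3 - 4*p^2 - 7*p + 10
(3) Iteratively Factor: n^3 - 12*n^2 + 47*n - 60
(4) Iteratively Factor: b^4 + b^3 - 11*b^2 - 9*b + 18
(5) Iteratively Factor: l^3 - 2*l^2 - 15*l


(1) = (h - 2)*(h^4 + 5*h^3 - 10*h^2 - 80*h - 96) = (h - 2)*(h + 2)*(h^3 + 3*h^2 - 16*h - 48) = (h - 2)*(h + 2)*(h + 4)*(h^2 - h - 12) = (h - 2)*(h + 2)*(h + 3)*(h + 4)*(h - 4)
(2) = (p - 1)*(p^2 - 3*p - 10) = (p - 1)*(p + 2)*(p - 5)
(3) = (n - 5)*(n^2 - 7*n + 12) = (n - 5)*(n - 4)*(n - 3)
(4) = (b - 1)*(b^3 + 2*b^2 - 9*b - 18) = (b - 3)*(b - 1)*(b^2 + 5*b + 6) = (b - 3)*(b - 1)*(b + 2)*(b + 3)
(5) = (l)*(l^2 - 2*l - 15) = l*(l - 5)*(l + 3)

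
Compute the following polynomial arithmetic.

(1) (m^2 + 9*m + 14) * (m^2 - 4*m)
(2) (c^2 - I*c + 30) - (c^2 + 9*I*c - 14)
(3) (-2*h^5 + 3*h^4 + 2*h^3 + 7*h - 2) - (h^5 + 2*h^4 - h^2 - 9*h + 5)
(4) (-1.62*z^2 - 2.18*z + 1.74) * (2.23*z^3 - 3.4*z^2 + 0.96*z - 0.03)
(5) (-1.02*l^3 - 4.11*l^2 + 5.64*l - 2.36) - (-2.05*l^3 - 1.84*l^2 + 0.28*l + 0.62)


(1) = m^4 + 5*m^3 - 22*m^2 - 56*m
(2) = -10*I*c + 44
(3) = -3*h^5 + h^4 + 2*h^3 + h^2 + 16*h - 7
(4) = -3.6126*z^5 + 0.6466*z^4 + 9.737*z^3 - 7.9602*z^2 + 1.7358*z - 0.0522
(5) = 1.03*l^3 - 2.27*l^2 + 5.36*l - 2.98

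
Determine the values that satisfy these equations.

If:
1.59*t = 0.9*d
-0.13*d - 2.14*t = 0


Then:
d = 0.00
t = 0.00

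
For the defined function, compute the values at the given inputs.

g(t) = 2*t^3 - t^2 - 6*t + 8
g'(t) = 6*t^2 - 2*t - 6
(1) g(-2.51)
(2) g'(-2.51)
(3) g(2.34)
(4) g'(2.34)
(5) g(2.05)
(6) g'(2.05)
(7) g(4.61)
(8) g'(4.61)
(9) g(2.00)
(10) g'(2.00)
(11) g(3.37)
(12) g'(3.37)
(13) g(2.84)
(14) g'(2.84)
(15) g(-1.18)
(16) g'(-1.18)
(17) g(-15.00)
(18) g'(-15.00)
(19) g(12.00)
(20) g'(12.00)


(1) = -14.87
(2) = 36.82
(3) = 14.11
(4) = 22.17
(5) = 8.73
(6) = 15.11
(7) = 155.03
(8) = 112.29
(9) = 8.00
(10) = 14.00
(11) = 52.97
(12) = 55.40
(13) = 28.71
(14) = 36.71
(15) = 10.40
(16) = 4.71
(17) = -6877.00
(18) = 1374.00
(19) = 3248.00
(20) = 834.00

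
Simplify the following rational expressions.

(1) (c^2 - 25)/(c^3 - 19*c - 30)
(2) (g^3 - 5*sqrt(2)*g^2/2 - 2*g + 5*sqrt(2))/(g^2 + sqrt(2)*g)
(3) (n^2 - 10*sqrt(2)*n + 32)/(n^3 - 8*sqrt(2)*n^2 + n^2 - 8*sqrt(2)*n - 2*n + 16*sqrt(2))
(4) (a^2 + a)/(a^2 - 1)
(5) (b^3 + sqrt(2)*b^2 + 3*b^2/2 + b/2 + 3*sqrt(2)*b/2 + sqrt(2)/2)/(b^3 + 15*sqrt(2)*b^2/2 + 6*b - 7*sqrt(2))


(1) = (c + 5)/(c^2 + 5*c + 6)
(2) = (2*g^2 - 7*sqrt(2)*g + 10)/(2*g)
(3) = (n - 2*sqrt(2))/(n^2 + n - 2)
(4) = a/(a - 1)
(5) = (4*b^2 + 6*b + 2)/(4*b^2 + 26*sqrt(2)*b - 28)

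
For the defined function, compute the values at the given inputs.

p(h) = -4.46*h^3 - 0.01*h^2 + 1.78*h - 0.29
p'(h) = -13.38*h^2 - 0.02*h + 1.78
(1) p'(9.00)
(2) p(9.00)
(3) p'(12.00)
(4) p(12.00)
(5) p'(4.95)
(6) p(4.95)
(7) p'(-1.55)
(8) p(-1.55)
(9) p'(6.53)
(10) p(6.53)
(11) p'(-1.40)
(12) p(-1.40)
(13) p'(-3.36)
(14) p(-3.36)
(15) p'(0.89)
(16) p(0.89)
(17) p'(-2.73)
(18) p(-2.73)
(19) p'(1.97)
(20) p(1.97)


(1) = -1082.18
(2) = -3236.42
(3) = -1925.18
(4) = -7687.25
(5) = -326.16
(6) = -532.67
(7) = -30.33
(8) = 13.54
(9) = -568.89
(10) = -1230.96
(11) = -24.42
(12) = 9.44
(13) = -149.21
(14) = 162.80
(15) = -8.84
(16) = -1.86
(17) = -97.89
(18) = 85.52
(19) = -50.19
(20) = -30.92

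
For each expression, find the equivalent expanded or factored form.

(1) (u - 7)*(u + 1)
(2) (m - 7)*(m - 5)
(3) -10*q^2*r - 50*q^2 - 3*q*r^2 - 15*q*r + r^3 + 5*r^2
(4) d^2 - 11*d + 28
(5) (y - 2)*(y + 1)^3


(1) = u^2 - 6*u - 7
(2) = m^2 - 12*m + 35
(3) = (-5*q + r)*(2*q + r)*(r + 5)
(4) = (d - 7)*(d - 4)
(5) = y^4 + y^3 - 3*y^2 - 5*y - 2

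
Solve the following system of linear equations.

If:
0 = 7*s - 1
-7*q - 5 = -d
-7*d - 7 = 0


Then:
d = -1
q = -6/7
s = 1/7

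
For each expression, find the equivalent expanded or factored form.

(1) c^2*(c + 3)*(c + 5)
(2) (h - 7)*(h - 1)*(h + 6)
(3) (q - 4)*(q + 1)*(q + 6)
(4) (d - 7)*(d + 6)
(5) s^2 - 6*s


(1) = c^4 + 8*c^3 + 15*c^2
(2) = h^3 - 2*h^2 - 41*h + 42
(3) = q^3 + 3*q^2 - 22*q - 24
(4) = d^2 - d - 42
(5) = s*(s - 6)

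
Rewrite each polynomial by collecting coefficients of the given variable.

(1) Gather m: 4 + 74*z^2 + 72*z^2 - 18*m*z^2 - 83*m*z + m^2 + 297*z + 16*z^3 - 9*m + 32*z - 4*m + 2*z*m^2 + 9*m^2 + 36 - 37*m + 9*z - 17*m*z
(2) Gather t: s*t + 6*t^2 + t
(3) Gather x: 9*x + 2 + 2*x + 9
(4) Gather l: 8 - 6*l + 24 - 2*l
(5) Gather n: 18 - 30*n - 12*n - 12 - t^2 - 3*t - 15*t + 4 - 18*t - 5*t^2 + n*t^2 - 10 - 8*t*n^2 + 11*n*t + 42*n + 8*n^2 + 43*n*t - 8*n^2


(1) = m^2*(2*z + 10) + m*(-18*z^2 - 100*z - 50) + 16*z^3 + 146*z^2 + 338*z + 40
(2) = 6*t^2 + t*(s + 1)
(3) = 11*x + 11
(4) = 32 - 8*l
(5) = -8*n^2*t + n*(t^2 + 54*t) - 6*t^2 - 36*t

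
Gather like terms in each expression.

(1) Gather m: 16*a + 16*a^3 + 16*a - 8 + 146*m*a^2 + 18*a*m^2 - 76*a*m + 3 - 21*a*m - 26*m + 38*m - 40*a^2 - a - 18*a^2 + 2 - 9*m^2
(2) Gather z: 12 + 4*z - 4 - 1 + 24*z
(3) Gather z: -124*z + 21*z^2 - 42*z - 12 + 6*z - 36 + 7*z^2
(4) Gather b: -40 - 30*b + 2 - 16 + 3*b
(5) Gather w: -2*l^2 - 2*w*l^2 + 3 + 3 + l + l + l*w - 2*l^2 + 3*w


(1) = 16*a^3 - 58*a^2 + 31*a + m^2*(18*a - 9) + m*(146*a^2 - 97*a + 12) - 3
(2) = 28*z + 7
(3) = 28*z^2 - 160*z - 48
(4) = -27*b - 54
(5) = -4*l^2 + 2*l + w*(-2*l^2 + l + 3) + 6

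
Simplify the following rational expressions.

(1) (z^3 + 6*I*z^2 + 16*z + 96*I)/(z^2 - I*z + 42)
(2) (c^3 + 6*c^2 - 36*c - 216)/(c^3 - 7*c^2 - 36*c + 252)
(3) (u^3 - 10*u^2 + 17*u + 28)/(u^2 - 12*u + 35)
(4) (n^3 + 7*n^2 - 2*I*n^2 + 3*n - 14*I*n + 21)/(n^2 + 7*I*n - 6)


(1) = (z^2 + 16)/(z - 7*I)
(2) = (c + 6)/(c - 7)
(3) = (u^2 - 3*u - 4)/(u - 5)
(4) = (n^2 + n*(7 - 3*I) - 21*I)/(n + 6*I)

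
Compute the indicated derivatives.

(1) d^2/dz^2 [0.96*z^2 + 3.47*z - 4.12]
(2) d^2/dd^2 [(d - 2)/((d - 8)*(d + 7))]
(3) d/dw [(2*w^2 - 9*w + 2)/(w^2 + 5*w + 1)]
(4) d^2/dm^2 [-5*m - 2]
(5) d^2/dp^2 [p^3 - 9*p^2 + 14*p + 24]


(1) = 1.92000000000000
(2) = 2*(d^3 - 6*d^2 + 174*d - 170)/(d^6 - 3*d^5 - 165*d^4 + 335*d^3 + 9240*d^2 - 9408*d - 175616)
(3) = 19*(w^2 - 1)/(w^4 + 10*w^3 + 27*w^2 + 10*w + 1)
(4) = 0
(5) = 6*p - 18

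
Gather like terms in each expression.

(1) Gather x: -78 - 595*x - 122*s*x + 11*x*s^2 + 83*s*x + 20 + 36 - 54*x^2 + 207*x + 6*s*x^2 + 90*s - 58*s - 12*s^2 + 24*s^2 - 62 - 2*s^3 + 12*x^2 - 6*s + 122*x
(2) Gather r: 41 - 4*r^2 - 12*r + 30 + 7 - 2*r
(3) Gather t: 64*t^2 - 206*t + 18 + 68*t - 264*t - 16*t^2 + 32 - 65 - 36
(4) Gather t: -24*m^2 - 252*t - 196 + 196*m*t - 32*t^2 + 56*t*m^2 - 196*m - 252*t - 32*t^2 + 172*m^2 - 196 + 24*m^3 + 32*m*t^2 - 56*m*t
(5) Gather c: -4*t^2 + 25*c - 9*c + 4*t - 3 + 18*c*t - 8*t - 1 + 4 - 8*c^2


(1) = -2*s^3 + 12*s^2 + 26*s + x^2*(6*s - 42) + x*(11*s^2 - 39*s - 266) - 84
(2) = -4*r^2 - 14*r + 78
(3) = 48*t^2 - 402*t - 51
(4) = 24*m^3 + 148*m^2 - 196*m + t^2*(32*m - 64) + t*(56*m^2 + 140*m - 504) - 392
(5) = -8*c^2 + c*(18*t + 16) - 4*t^2 - 4*t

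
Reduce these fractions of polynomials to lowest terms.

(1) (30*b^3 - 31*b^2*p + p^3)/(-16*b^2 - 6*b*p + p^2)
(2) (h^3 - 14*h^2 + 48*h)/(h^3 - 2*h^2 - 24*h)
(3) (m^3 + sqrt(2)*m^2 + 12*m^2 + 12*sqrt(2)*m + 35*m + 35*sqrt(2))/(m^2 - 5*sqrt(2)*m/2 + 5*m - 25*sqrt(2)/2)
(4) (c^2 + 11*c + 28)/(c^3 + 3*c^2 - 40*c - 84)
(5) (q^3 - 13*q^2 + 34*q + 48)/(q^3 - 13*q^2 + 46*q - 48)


(1) = (30*b^3 - 31*b^2*p + p^3)/(-16*b^2 - 6*b*p + p^2)
(2) = (h - 8)/(h + 4)
(3) = (2*m^2 + m*(2*sqrt(2) + 14) + 14*sqrt(2))/(2*m - 5*sqrt(2))
(4) = (c + 4)/(c^2 - 4*c - 12)
(5) = (q^2 - 5*q - 6)/(q^2 - 5*q + 6)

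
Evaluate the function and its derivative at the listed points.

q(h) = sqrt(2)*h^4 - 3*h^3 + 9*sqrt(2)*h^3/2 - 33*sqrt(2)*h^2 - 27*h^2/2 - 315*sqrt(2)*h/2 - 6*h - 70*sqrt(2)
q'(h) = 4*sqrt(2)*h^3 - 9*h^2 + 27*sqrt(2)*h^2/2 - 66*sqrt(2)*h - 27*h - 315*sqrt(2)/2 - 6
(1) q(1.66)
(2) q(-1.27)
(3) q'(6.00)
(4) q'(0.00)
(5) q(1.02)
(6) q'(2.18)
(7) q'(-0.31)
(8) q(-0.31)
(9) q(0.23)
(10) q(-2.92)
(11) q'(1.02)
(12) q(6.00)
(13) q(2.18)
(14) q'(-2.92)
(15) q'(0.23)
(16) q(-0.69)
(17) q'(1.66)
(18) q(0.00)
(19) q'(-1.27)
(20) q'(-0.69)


(1) = -618.38
(2) = 91.24
(3) = 634.42
(4) = -228.74
(5) = -389.81
(6) = -384.51
(7) = -190.63
(8) = -33.96
(9) = -154.74
(10) = 74.96
(11) = -334.98
(12) = -1078.08
(13) = -816.80
(14) = 67.86
(15) = -255.81
(16) = 29.40
(17) = -374.81
(18) = -98.99
(19) = -71.22
(20) = -142.76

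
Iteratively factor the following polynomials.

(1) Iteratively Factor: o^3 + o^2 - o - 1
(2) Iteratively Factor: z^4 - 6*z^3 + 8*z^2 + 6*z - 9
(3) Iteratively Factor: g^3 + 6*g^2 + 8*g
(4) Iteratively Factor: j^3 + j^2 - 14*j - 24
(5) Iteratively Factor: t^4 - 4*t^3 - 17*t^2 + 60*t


(1) = (o + 1)*(o^2 - 1) = (o + 1)^2*(o - 1)
(2) = (z + 1)*(z^3 - 7*z^2 + 15*z - 9) = (z - 3)*(z + 1)*(z^2 - 4*z + 3) = (z - 3)^2*(z + 1)*(z - 1)
(3) = (g)*(g^2 + 6*g + 8) = g*(g + 4)*(g + 2)
(4) = (j + 2)*(j^2 - j - 12) = (j - 4)*(j + 2)*(j + 3)
(5) = (t - 5)*(t^3 + t^2 - 12*t) = (t - 5)*(t + 4)*(t^2 - 3*t) = t*(t - 5)*(t + 4)*(t - 3)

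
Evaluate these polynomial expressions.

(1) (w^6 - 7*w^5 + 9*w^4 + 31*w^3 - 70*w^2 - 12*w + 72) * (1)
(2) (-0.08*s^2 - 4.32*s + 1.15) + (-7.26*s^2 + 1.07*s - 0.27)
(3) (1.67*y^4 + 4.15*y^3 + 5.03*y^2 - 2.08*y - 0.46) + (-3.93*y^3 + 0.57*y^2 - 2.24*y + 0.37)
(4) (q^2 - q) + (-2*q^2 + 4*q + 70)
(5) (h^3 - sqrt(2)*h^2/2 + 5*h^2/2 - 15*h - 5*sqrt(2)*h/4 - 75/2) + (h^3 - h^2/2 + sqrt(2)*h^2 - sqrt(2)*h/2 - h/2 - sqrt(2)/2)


(1) = w^6 - 7*w^5 + 9*w^4 + 31*w^3 - 70*w^2 - 12*w + 72
(2) = -7.34*s^2 - 3.25*s + 0.88
(3) = 1.67*y^4 + 0.22*y^3 + 5.6*y^2 - 4.32*y - 0.09
(4) = -q^2 + 3*q + 70
(5) = 2*h^3 + sqrt(2)*h^2/2 + 2*h^2 - 31*h/2 - 7*sqrt(2)*h/4 - 75/2 - sqrt(2)/2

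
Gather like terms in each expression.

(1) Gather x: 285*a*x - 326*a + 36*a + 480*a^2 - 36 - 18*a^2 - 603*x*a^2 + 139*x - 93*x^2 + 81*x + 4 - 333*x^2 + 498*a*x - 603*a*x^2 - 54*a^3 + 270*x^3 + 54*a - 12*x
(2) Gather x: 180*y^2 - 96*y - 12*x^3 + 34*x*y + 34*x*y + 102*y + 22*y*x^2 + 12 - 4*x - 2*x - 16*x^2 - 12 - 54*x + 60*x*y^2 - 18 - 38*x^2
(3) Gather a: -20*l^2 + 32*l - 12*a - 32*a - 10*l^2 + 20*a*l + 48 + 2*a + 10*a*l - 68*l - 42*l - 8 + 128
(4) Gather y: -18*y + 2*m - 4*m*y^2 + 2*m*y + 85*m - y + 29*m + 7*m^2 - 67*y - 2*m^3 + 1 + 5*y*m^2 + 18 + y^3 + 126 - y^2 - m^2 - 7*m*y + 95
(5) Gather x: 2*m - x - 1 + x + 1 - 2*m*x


(1) = -54*a^3 + 462*a^2 - 236*a + 270*x^3 + x^2*(-603*a - 426) + x*(-603*a^2 + 783*a + 208) - 32
(2) = -12*x^3 + x^2*(22*y - 54) + x*(60*y^2 + 68*y - 60) + 180*y^2 + 6*y - 18
(3) = a*(30*l - 42) - 30*l^2 - 78*l + 168
(4) = -2*m^3 + 6*m^2 + 116*m + y^3 + y^2*(-4*m - 1) + y*(5*m^2 - 5*m - 86) + 240
(5) = -2*m*x + 2*m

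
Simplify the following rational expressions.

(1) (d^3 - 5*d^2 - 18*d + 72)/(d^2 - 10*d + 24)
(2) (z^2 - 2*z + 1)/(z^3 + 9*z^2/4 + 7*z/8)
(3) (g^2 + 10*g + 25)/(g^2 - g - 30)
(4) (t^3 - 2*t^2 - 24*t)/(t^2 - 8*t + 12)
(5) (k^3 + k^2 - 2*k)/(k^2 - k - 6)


(1) = (d^2 + d - 12)/(d - 4)
(2) = (8*z^2 - 16*z + 8)/(8*z^3 + 18*z^2 + 7*z)
(3) = (g + 5)/(g - 6)
(4) = (t^2 + 4*t)/(t - 2)
(5) = (k^2 - k)/(k - 3)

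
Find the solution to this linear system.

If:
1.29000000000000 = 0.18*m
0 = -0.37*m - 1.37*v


Then:
m = 7.17
v = -1.94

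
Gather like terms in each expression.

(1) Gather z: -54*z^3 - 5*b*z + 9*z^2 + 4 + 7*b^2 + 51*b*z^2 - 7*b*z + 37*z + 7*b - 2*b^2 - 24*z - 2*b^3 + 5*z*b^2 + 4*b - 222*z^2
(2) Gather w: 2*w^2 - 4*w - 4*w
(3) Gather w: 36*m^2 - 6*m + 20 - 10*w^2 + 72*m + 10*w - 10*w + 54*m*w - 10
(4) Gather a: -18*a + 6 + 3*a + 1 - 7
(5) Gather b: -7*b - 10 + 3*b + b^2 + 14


(1) = -2*b^3 + 5*b^2 + 11*b - 54*z^3 + z^2*(51*b - 213) + z*(5*b^2 - 12*b + 13) + 4
(2) = 2*w^2 - 8*w
(3) = 36*m^2 + 54*m*w + 66*m - 10*w^2 + 10
(4) = -15*a
(5) = b^2 - 4*b + 4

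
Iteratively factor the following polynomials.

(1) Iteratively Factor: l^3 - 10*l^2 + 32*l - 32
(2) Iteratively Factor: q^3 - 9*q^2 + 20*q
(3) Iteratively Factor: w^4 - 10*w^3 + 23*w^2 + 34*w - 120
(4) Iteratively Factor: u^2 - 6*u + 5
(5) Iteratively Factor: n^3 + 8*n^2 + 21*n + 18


(1) = (l - 2)*(l^2 - 8*l + 16) = (l - 4)*(l - 2)*(l - 4)
(2) = (q - 4)*(q^2 - 5*q) = (q - 5)*(q - 4)*(q)
(3) = (w + 2)*(w^3 - 12*w^2 + 47*w - 60) = (w - 4)*(w + 2)*(w^2 - 8*w + 15) = (w - 5)*(w - 4)*(w + 2)*(w - 3)
(4) = (u - 1)*(u - 5)
(5) = (n + 3)*(n^2 + 5*n + 6) = (n + 3)^2*(n + 2)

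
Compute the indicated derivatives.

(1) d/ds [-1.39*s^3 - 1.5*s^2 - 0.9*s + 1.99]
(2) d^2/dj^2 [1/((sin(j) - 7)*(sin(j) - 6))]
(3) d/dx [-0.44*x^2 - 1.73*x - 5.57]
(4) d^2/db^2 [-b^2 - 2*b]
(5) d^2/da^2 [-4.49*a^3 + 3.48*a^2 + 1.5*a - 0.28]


(1) = -4.17*s^2 - 3.0*s - 0.9
(2) = (-4*sin(j)^4 + 39*sin(j)^3 + 5*sin(j)^2 - 624*sin(j) + 254)/((sin(j) - 7)^3*(sin(j) - 6)^3)
(3) = -0.88*x - 1.73
(4) = -2
(5) = 6.96 - 26.94*a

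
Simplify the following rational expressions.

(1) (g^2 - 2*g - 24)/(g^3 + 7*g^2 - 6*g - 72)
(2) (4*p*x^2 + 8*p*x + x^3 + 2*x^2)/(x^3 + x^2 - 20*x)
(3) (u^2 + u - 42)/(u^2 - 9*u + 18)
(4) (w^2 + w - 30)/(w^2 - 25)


(1) = (g - 6)/(g^2 + 3*g - 18)
(2) = (4*p*x + 8*p + x^2 + 2*x)/(x^2 + x - 20)
(3) = (u + 7)/(u - 3)
(4) = (w + 6)/(w + 5)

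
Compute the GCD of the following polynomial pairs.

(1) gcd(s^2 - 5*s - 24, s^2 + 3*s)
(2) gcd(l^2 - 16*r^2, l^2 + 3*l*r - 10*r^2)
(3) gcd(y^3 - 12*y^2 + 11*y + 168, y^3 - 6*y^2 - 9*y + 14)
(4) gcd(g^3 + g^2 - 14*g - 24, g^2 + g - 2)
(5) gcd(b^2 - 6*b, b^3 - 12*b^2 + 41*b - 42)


(1) = s + 3
(2) = 1
(3) = gcd((y - 8)*(y - 7)*(y + 3), (y - 7)*(y - 1)*(y + 2)) = y - 7
(4) = g + 2
(5) = gcd(b*(b - 6), (b - 7)*(b - 3)*(b - 2)) = 1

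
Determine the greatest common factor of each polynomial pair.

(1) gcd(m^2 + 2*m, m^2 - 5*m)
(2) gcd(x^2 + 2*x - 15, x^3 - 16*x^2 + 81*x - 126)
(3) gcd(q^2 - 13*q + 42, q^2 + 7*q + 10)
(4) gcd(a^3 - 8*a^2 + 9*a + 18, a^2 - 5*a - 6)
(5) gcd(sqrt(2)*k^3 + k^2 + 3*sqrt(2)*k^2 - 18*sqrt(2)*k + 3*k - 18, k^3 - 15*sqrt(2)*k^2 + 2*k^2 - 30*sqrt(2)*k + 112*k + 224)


(1) = gcd(m*(m + 2), m*(m - 5)) = m
(2) = x - 3
(3) = gcd((q - 7)*(q - 6), (q + 2)*(q + 5)) = 1
(4) = a^2 - 5*a - 6
(5) = 1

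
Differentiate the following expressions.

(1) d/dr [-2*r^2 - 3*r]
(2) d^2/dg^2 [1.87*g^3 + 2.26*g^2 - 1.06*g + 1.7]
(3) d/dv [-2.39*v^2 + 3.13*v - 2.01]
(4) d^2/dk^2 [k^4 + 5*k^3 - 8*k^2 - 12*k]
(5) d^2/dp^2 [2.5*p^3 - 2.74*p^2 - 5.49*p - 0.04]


(1) = -4*r - 3
(2) = 11.22*g + 4.52
(3) = 3.13 - 4.78*v
(4) = 12*k^2 + 30*k - 16
(5) = 15.0*p - 5.48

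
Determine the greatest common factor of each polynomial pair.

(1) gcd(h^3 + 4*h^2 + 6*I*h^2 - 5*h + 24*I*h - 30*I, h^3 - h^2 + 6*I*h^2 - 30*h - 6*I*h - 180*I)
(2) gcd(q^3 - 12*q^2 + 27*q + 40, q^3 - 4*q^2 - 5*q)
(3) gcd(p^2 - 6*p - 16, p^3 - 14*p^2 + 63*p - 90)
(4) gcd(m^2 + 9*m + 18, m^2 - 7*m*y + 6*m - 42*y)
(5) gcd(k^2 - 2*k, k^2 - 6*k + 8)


(1) = gcd((h - 1)*(h + 5)*(h + 6*I), (h - 6)*(h + 5)*(h + 6*I)) = h^2 + h*(5 + 6*I) + 30*I
(2) = q^2 - 4*q - 5
(3) = gcd((p - 8)*(p + 2), (p - 6)*(p - 5)*(p - 3)) = 1
(4) = m + 6
(5) = k - 2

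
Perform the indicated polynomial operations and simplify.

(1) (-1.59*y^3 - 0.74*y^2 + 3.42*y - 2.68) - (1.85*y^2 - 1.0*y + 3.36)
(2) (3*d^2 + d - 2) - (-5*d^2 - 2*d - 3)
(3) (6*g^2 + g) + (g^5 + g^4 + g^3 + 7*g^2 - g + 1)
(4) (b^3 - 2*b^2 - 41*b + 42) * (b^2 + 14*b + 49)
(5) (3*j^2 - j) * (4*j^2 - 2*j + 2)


(1) = -1.59*y^3 - 2.59*y^2 + 4.42*y - 6.04
(2) = 8*d^2 + 3*d + 1
(3) = g^5 + g^4 + g^3 + 13*g^2 + 1
(4) = b^5 + 12*b^4 - 20*b^3 - 630*b^2 - 1421*b + 2058
(5) = 12*j^4 - 10*j^3 + 8*j^2 - 2*j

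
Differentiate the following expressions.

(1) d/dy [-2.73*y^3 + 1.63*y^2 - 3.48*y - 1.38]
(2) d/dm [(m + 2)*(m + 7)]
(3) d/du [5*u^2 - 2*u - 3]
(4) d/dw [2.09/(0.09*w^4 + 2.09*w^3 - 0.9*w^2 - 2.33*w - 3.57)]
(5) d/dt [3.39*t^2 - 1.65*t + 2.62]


(1) = -8.19*y^2 + 3.26*y - 3.48
(2) = 2*m + 9
(3) = 10*u - 2
(4) = (-0.7524*w^3 - 13.1043*w^2 + 3.762*w + 4.8697)/(-0.09*w^4 - 2.09*w^3 + 0.9*w^2 + 2.33*w + 3.57)^2
(5) = 6.78*t - 1.65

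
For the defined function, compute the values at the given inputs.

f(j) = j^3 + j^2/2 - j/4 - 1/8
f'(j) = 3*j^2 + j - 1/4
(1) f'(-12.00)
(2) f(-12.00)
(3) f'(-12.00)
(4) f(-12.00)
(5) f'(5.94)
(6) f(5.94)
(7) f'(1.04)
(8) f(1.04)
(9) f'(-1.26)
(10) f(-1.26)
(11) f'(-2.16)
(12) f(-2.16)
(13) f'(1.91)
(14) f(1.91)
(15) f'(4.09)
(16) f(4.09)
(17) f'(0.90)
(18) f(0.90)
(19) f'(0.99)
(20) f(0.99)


(1) = 419.75
(2) = -1653.12
(3) = 419.75
(4) = -1653.12
(5) = 111.54
(6) = 225.62
(7) = 4.03
(8) = 1.28
(9) = 3.25
(10) = -1.02
(11) = 11.59
(12) = -7.33
(13) = 12.60
(14) = 8.19
(15) = 54.02
(16) = 75.63
(17) = 3.08
(18) = 0.78
(19) = 3.68
(20) = 1.09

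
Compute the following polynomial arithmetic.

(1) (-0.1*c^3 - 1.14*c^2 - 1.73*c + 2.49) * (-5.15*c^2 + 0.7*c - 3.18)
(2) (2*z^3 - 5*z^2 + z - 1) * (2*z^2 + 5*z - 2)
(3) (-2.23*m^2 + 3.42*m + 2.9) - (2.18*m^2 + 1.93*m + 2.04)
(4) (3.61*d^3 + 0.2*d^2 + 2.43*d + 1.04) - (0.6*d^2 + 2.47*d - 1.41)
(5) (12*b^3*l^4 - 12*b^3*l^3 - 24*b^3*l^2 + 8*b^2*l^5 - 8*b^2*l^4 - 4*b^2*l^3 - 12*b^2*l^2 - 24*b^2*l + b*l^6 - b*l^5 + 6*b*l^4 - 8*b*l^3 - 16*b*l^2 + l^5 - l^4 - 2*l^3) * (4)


(1) = 0.515*c^5 + 5.801*c^4 + 8.4295*c^3 - 10.4093*c^2 + 7.2444*c - 7.9182
(2) = 4*z^5 - 27*z^3 + 13*z^2 - 7*z + 2
(3) = -4.41*m^2 + 1.49*m + 0.86
(4) = 3.61*d^3 - 0.4*d^2 - 0.04*d + 2.45
(5) = 48*b^3*l^4 - 48*b^3*l^3 - 96*b^3*l^2 + 32*b^2*l^5 - 32*b^2*l^4 - 16*b^2*l^3 - 48*b^2*l^2 - 96*b^2*l + 4*b*l^6 - 4*b*l^5 + 24*b*l^4 - 32*b*l^3 - 64*b*l^2 + 4*l^5 - 4*l^4 - 8*l^3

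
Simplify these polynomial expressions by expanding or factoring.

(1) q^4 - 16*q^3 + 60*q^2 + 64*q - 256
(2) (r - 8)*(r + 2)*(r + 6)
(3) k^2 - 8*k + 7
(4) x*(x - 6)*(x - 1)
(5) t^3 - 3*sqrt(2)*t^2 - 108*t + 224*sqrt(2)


(1) = (q - 8)^2*(q - 2)*(q + 2)
(2) = r^3 - 52*r - 96
(3) = (k - 7)*(k - 1)
(4) = x^3 - 7*x^2 + 6*x
(5) = (t - 8*sqrt(2))*(t - 2*sqrt(2))*(t + 7*sqrt(2))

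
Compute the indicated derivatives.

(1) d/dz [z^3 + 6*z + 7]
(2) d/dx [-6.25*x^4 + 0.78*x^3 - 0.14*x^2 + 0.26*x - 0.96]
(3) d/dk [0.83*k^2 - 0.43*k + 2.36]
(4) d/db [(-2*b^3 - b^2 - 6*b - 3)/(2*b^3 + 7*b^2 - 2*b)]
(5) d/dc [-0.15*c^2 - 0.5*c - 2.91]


(1) = 3*z^2 + 6
(2) = -25.0*x^3 + 2.34*x^2 - 0.28*x + 0.26
(3) = 1.66*k - 0.43
(4) = 2*(-6*b^4 + 16*b^3 + 31*b^2 + 21*b - 3)/(b^2*(4*b^4 + 28*b^3 + 41*b^2 - 28*b + 4))
(5) = -0.3*c - 0.5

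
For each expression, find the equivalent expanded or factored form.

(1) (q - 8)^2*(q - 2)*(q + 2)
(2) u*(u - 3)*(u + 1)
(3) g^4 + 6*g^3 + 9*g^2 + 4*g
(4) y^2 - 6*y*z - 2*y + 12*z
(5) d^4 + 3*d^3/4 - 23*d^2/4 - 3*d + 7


(1) = q^4 - 16*q^3 + 60*q^2 + 64*q - 256
(2) = u^3 - 2*u^2 - 3*u
(3) = g*(g + 1)^2*(g + 4)
(4) = (y - 2)*(y - 6*z)
(5) = (d - 2)*(d - 1)*(d + 7/4)*(d + 2)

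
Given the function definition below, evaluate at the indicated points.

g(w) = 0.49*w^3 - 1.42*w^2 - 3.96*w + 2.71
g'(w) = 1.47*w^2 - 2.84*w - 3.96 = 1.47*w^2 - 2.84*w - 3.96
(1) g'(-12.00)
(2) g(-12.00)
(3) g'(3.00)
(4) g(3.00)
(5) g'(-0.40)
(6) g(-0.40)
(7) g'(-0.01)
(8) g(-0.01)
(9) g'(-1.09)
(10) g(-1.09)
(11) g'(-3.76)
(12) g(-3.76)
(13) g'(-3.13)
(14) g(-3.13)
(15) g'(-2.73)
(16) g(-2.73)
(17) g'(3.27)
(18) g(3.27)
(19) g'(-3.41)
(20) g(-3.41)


(1) = 241.80
(2) = -1000.97
(3) = 0.75
(4) = -8.72
(5) = -2.59
(6) = 4.04
(7) = -3.93
(8) = 2.75
(9) = 0.88
(10) = 4.70
(11) = 27.50
(12) = -28.52
(13) = 19.33
(14) = -13.83
(15) = 14.75
(16) = -7.03
(17) = 2.47
(18) = -8.29
(19) = 22.82
(20) = -19.73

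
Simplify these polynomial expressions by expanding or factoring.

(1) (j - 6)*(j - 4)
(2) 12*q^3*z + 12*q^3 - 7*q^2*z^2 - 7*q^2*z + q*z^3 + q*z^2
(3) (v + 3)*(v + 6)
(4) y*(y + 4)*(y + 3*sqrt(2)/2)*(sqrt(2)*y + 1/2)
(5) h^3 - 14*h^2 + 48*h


(1) = j^2 - 10*j + 24
(2) = (-4*q + z)*(-3*q + z)*(q*z + q)
(3) = v^2 + 9*v + 18
(4) = sqrt(2)*y^4 + 7*y^3/2 + 4*sqrt(2)*y^3 + 3*sqrt(2)*y^2/4 + 14*y^2 + 3*sqrt(2)*y
(5) = h*(h - 8)*(h - 6)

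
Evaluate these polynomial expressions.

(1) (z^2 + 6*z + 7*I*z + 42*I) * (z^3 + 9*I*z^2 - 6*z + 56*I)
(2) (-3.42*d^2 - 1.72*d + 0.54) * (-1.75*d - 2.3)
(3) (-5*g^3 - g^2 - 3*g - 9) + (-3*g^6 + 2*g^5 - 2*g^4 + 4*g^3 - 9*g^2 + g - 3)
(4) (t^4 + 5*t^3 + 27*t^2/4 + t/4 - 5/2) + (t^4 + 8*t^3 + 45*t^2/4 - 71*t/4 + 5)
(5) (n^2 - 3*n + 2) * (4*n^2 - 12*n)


(1) = z^5 + 6*z^4 + 16*I*z^4 - 69*z^3 + 96*I*z^3 - 414*z^2 + 14*I*z^2 - 392*z + 84*I*z - 2352
(2) = 5.985*d^3 + 10.876*d^2 + 3.011*d - 1.242
(3) = -3*g^6 + 2*g^5 - 2*g^4 - g^3 - 10*g^2 - 2*g - 12
(4) = 2*t^4 + 13*t^3 + 18*t^2 - 35*t/2 + 5/2
(5) = 4*n^4 - 24*n^3 + 44*n^2 - 24*n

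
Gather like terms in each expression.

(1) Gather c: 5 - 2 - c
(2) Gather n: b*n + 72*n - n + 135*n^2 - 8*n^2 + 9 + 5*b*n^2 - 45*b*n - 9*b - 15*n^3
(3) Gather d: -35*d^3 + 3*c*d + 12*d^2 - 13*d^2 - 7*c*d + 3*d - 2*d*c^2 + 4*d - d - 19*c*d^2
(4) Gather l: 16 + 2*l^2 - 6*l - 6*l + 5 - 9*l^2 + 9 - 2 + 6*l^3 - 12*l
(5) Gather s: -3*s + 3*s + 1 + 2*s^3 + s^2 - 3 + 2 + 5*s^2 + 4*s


(1) = 3 - c
(2) = -9*b - 15*n^3 + n^2*(5*b + 127) + n*(71 - 44*b) + 9
(3) = -35*d^3 + d^2*(-19*c - 1) + d*(-2*c^2 - 4*c + 6)
(4) = 6*l^3 - 7*l^2 - 24*l + 28
(5) = 2*s^3 + 6*s^2 + 4*s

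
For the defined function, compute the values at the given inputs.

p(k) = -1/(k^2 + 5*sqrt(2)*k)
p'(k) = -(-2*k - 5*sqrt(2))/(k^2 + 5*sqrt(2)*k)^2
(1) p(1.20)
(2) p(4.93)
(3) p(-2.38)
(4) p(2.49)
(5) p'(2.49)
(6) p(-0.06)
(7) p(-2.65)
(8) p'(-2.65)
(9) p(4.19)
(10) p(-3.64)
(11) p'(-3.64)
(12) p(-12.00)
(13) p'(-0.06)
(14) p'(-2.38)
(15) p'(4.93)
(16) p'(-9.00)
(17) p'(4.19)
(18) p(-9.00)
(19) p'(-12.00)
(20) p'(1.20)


(1) = -0.10
(2) = -0.02
(3) = 0.09
(4) = -0.04
(5) = 0.02
(6) = 2.38
(7) = 0.09
(8) = 0.01
(9) = -0.02
(10) = 0.08
(11) = -0.00
(12) = -0.02
(13) = 39.28
(14) = 0.02
(15) = 0.00
(16) = -0.04
(17) = 0.01
(18) = -0.06
(19) = -0.00
(20) = 0.10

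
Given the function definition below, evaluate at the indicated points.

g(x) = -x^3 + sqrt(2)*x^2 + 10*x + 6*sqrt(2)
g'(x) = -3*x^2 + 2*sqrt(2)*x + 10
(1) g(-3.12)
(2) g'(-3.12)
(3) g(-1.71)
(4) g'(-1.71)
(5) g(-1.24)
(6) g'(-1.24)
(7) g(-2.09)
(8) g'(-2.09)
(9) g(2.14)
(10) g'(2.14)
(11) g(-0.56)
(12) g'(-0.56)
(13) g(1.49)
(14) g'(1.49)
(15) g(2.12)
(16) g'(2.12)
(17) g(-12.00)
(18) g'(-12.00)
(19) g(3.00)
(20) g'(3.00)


(1) = 21.42
(2) = -28.03
(3) = 0.52
(4) = -3.61
(5) = 0.17
(6) = 1.88
(7) = 2.89
(8) = -9.02
(9) = 26.56
(10) = 2.31
(11) = 3.50
(12) = 7.48
(13) = 23.22
(14) = 7.55
(15) = 26.51
(16) = 2.51
(17) = 1820.13
(18) = -455.94
(19) = 24.21
(20) = -8.51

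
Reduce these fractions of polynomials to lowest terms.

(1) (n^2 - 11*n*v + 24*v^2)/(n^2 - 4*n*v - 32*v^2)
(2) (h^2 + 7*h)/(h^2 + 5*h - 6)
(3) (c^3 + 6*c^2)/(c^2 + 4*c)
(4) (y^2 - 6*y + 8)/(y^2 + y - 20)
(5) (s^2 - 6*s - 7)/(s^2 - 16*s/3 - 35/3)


(1) = (n - 3*v)/(n + 4*v)
(2) = (h^2 + 7*h)/(h^2 + 5*h - 6)
(3) = (c^2 + 6*c)/(c + 4)
(4) = (y - 2)/(y + 5)
(5) = (3*s + 3)/(3*s + 5)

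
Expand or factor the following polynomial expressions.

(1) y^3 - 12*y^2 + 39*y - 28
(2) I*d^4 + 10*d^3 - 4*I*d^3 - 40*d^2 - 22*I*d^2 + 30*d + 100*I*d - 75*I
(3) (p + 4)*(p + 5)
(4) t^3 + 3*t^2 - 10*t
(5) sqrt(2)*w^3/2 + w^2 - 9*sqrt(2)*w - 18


(1) = (y - 7)*(y - 4)*(y - 1)
(2) = (d - 3)*(d - 5*I)^2*(I*d - I)
(3) = p^2 + 9*p + 20
(4) = t*(t - 2)*(t + 5)
(5) = (w - 3*sqrt(2))*(w + 3*sqrt(2))*(sqrt(2)*w/2 + 1)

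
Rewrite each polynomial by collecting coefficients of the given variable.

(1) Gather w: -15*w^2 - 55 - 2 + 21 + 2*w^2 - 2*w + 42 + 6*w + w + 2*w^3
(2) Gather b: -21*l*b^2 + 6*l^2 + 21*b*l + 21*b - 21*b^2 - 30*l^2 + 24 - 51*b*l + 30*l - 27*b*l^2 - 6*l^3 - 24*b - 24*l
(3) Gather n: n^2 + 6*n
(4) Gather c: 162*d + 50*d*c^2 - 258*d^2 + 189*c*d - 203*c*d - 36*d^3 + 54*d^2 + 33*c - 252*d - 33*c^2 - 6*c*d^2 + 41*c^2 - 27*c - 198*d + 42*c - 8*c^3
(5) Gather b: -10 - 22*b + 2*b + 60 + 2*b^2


(1) = 2*w^3 - 13*w^2 + 5*w + 6
(2) = b^2*(-21*l - 21) + b*(-27*l^2 - 30*l - 3) - 6*l^3 - 24*l^2 + 6*l + 24
(3) = n^2 + 6*n
(4) = -8*c^3 + c^2*(50*d + 8) + c*(-6*d^2 - 14*d + 48) - 36*d^3 - 204*d^2 - 288*d
(5) = 2*b^2 - 20*b + 50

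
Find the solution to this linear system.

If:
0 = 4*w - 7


Then:
w = 7/4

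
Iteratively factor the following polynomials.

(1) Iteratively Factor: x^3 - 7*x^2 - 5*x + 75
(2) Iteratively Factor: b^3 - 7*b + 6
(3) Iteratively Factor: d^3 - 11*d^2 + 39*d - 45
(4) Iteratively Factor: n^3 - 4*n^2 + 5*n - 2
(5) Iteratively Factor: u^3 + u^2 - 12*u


(1) = (x + 3)*(x^2 - 10*x + 25) = (x - 5)*(x + 3)*(x - 5)
(2) = (b - 2)*(b^2 + 2*b - 3) = (b - 2)*(b - 1)*(b + 3)
(3) = (d - 3)*(d^2 - 8*d + 15) = (d - 3)^2*(d - 5)
(4) = (n - 1)*(n^2 - 3*n + 2) = (n - 2)*(n - 1)*(n - 1)
(5) = (u + 4)*(u^2 - 3*u) = (u - 3)*(u + 4)*(u)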